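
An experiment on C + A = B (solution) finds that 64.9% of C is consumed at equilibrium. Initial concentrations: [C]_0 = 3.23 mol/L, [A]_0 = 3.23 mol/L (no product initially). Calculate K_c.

K_c = 1.63 L/mol

Let X = conversion of C.
Concentrations: [C] = 3.23 − 3.23X; [A] = 3.23 − 3.23X; [B] = 3.23X.
At X = 0.649: [C] = 1.13, [A] = 1.13, [B] = 2.1.
K_c = [B] / ([C] [A]) = 1.63 L/mol.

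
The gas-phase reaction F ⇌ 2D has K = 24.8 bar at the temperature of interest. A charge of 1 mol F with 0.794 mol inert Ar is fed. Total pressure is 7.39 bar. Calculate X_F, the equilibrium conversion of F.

Let X = conversion of F (basis 1 mol F); extent of reaction ξ = X.
Species balance: n_F = 1 − X; n_D = 2X; n_I = 0.794 (inert).
Summing: n_T = 1.79 + X.
Mole fractions y_i = n_i/n_T; K = p_D^2 / (p_F) with p_i = y_i·P.
Substituting and setting equal to 24.8 bar gives a polynomial in X; the root in (0,1) is X = 0.742.

X = 0.742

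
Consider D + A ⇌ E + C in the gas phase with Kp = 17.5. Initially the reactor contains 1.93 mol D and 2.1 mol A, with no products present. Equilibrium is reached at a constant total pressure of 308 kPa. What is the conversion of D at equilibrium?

Let X = conversion of D (basis 1.93 mol D); extent of reaction ξ = 1.93X.
Species balance: n_D = 1.93 − 1.93X; n_A = 2.1 − 1.93X; n_E = 1.93X; n_C = 1.93X.
n_T stays at 4.03 (no change in mole number).
y_i = n_i/n_T, p_i = y_i·P. Kp = p_E p_C / (p_D p_A).
Equating to 17.5 and solving on 0 < X < 1: X = 0.839.

X = 0.839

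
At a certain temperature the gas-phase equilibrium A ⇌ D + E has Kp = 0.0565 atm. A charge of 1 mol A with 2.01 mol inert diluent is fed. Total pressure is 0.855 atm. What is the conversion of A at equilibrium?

Basis: 1 mol A initially; let X = conversion of A. Extent ξ = X.
Species balance: n_A = 1 − X; n_D = X; n_E = X; n_I = 2.01 (inert).
Total moles n_T = 3.01 + X.
With p_i = (n_i/n_T)P, Kp = p_D p_E / (p_A).
This yields a degree-2 equation in X; solving on (0,1), X = 0.374.

X = 0.374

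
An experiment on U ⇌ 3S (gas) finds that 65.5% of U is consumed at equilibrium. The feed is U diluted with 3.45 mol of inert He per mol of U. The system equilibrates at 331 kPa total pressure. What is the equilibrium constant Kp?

Take 1 mol U as basis and let X be its fractional conversion, so ξ = X.
Moles: n_U = 1 − X; n_S = 3X; n_I = 3.45 (inert).
Summing: n_T = 4.45 + 2X.
At X = 0.655: n_U = 0.345, n_S = 1.97, n_T = 5.76.
p_i = (n_i/n_T)·P. Kp = p_S^3 / (p_U) = 7.26e+04 kPa^2.

Kp = 7.26e+04 kPa^2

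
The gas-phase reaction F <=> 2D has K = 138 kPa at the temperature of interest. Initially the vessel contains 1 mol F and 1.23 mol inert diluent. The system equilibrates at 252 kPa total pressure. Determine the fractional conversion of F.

Take 1 mol F as basis and let X be its fractional conversion, so ξ = X.
At extent ξ: n_F = 1 − X; n_D = 2X; n_I = 1.23 (inert).
n_T = Σnᵢ = 2.23 + X.
y_i = n_i/n_T, p_i = y_i·P. K = p_D^2 / (p_F).
Substituting and setting equal to 138 kPa gives a polynomial in X; the root in (0,1) is X = 0.449.

X = 0.449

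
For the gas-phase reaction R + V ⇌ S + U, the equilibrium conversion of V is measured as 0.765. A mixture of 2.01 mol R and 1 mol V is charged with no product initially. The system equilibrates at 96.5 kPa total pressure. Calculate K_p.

K_p = 2

Let X = conversion of V (basis 1 mol V); extent of reaction ξ = X.
Moles: n_R = 2.01 − X; n_V = 1 − X; n_S = X; n_U = X.
n_T stays at 3.01 (no change in mole number).
At X = 0.765: n_R = 1.24, n_V = 0.235, n_S = 0.765, n_U = 0.765, n_T = 3.01.
p_i = (n_i/n_T)·P. K_p = p_S p_U / (p_R p_V) = 2.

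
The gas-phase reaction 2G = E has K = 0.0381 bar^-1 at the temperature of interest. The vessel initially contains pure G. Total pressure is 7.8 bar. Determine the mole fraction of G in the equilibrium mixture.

Let X = conversion of G (basis 1 mol G); extent of reaction ξ = 0.5X.
Species balance: n_G = 1 − X; n_E = 0.5X.
Summing: n_T = 1 − 0.5X.
Mole fractions y_i = n_i/n_T; K = p_E / (p_G^2) with p_i = y_i·P.
Substituting and setting equal to 0.0381 bar^-1 gives a polynomial in X; the root in (0,1) is X = 0.324.
Then n_G = 0.676, n_T = 0.838, so y_G = 0.807.

y_G = 0.807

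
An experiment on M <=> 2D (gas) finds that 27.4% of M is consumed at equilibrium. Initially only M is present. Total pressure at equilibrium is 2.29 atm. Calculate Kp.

Kp = 0.744 atm

Let X = conversion of M (basis 1 mol M); extent of reaction ξ = X.
At extent ξ: n_M = 1 − X; n_D = 2X.
Total moles n_T = 1 + X.
At X = 0.274: n_M = 0.726, n_D = 0.548, n_T = 1.27.
p_i = (n_i/n_T)·P. Kp = p_D^2 / (p_M) = 0.744 atm.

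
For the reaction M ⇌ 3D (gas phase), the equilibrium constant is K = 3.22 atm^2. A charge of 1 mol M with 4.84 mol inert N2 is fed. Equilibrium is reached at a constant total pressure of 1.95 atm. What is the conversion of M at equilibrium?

X = 0.750

Take 1 mol M as basis and let X be its fractional conversion, so ξ = X.
Species balance: n_M = 1 − X; n_D = 3X; n_I = 4.84 (inert).
Total moles n_T = 5.84 + 2X.
Mole fractions y_i = n_i/n_T; K = p_D^3 / (p_M) with p_i = y_i·P.
Substituting and setting equal to 3.22 atm^2 gives a polynomial in X; the root in (0,1) is X = 0.750.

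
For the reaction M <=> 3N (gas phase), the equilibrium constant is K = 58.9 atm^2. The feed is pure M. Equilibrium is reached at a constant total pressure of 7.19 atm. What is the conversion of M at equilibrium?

X = 0.437

Let X = conversion of M (basis 1 mol M); extent of reaction ξ = X.
At extent ξ: n_M = 1 − X; n_N = 3X.
Summing: n_T = 1 + 2X.
Mole fractions y_i = n_i/n_T; K = p_N^3 / (p_M) with p_i = y_i·P.
Equating to 58.9 atm^2 and solving on 0 < X < 1: X = 0.437.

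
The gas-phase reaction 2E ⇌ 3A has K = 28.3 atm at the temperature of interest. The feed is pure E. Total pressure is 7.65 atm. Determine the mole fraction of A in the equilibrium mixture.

y_A = 0.697

Take 1 mol E as basis and let X be its fractional conversion, so ξ = 0.5X.
At extent ξ: n_E = 1 − X; n_A = 1.5X.
n_T = Σnᵢ = 1 + 0.5X.
With p_i = (n_i/n_T)P, K = p_A^3 / (p_E^2).
Equating to 28.3 atm and solving on 0 < X < 1: X = 0.606.
Then n_A = 0.908, n_T = 1.3, so y_A = 0.697.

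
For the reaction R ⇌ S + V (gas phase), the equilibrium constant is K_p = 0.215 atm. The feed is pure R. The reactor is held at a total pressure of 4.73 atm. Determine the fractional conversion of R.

Let X = conversion of R (basis 1 mol R); extent of reaction ξ = X.
Species balance: n_R = 1 − X; n_S = X; n_V = X.
n_T = Σnᵢ = 1 + X.
y_i = n_i/n_T, p_i = y_i·P. K_p = p_S p_V / (p_R).
Equating to 0.215 atm and solving on 0 < X < 1: X = 0.209.

X = 0.209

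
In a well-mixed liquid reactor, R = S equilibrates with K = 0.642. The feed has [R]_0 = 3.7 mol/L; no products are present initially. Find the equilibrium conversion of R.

Let X = conversion of R; extent ξ = 3.7·X mol/L.
Concentrations: [R] = 3.7 − 3.7X; [S] = 3.7X.
K = [S] / ([R]).
This equals 0.642 at X = 0.391 (the root in 0 < X < 1).

X = 0.391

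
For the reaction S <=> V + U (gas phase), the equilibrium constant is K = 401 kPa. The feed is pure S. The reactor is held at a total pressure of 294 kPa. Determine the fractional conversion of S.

Basis: 1 mol S initially; let X = conversion of S. Extent ξ = X.
At extent ξ: n_S = 1 − X; n_V = X; n_U = X.
n_T = Σnᵢ = 1 + X.
y_i = n_i/n_T, p_i = y_i·P. K = p_V p_U / (p_S).
Setting this equal to 401 kPa and taking the physical root (0 < X < 1) gives X = 0.760.

X = 0.760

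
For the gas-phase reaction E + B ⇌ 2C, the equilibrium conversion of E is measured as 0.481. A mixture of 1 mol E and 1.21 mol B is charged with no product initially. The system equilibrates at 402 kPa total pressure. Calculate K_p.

K_p = 2.45

Let X = conversion of E (basis 1 mol E); extent of reaction ξ = X.
Mole table: n_E = 1 − X; n_B = 1.21 − X; n_C = 2X.
Total moles n_T = 2.21 (Δν = 0, constant).
At X = 0.481: n_E = 0.519, n_B = 0.729, n_C = 0.962, n_T = 2.21.
p_i = (n_i/n_T)·P. K_p = p_C^2 / (p_E p_B) = 2.45.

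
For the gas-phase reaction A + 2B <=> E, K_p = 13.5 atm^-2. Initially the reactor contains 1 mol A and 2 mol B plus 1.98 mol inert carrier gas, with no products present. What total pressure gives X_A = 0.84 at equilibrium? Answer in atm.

P = 6.43 atm

Let X = conversion of A (basis 1 mol A); extent of reaction ξ = X.
Mole table: n_A = 1 − X; n_B = 2 − 2X; n_E = X; n_I = 1.98 (inert).
n_T = Σnᵢ = 4.98 − 2X.
K_p = p_E / (p_A p_B^2) with p_i = (n_i/n_T)·P.
At X = 0.84: the mole-fraction product g(X) = Π y_i^ν_i = 558.3. Since K_p = g(X)·P^{-2}, P = (g/K_p)^(1/2) = (558.3/13.5)^(1/2) = 6.43 atm.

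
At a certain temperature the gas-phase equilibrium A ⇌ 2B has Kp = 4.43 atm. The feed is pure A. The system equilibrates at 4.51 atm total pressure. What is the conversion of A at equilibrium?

Let X = conversion of A (basis 1 mol A); extent of reaction ξ = X.
Moles: n_A = 1 − X; n_B = 2X.
n_T = Σnᵢ = 1 + X.
y_i = n_i/n_T, p_i = y_i·P. Kp = p_B^2 / (p_A).
Equating to 4.43 atm and solving on 0 < X < 1: X = 0.444.

X = 0.444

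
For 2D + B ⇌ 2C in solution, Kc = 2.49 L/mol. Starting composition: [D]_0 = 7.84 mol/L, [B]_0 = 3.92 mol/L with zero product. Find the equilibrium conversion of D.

Let X = conversion of D; extent ξ = 7.84X/2 mol/L.
Concentrations: [D] = 7.84 − 7.84X; [B] = 3.92 − 3.92X; [C] = 7.84X.
Kc = [C]^2 / ([D]^2 [B]).
This equals 2.49 at X = 0.649 (the root in 0 < X < 1).

X = 0.649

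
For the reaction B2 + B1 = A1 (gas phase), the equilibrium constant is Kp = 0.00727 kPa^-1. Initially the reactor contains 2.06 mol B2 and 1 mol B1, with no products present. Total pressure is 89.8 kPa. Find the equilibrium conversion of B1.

X = 0.294

Let X = conversion of B1 (basis 1 mol B1); extent of reaction ξ = X.
Moles: n_B2 = 2.06 − X; n_B1 = 1 − X; n_A1 = X.
n_T = Σnᵢ = 3.06 − X.
y_i = n_i/n_T, p_i = y_i·P. Kp = p_A1 / (p_B2 p_B1).
Equating to 0.00727 kPa^-1 and solving on 0 < X < 1: X = 0.294.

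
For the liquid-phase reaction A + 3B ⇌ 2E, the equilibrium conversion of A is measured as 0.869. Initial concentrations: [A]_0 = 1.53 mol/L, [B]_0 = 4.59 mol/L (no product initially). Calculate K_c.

Let X = conversion of A.
Concentrations: [A] = 1.53 − 1.53X; [B] = 4.59 − 4.59X; [E] = 3.06X.
At X = 0.869: [A] = 0.2, [B] = 0.601, [E] = 2.66.
K_c = [E]^2 / ([A] [B]^3) = 162 (mol/L)^-2.

K_c = 162 (mol/L)^-2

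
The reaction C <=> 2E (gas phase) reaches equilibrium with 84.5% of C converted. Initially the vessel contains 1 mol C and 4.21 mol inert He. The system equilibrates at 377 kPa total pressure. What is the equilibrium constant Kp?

Take 1 mol C as basis and let X be its fractional conversion, so ξ = X.
Mole table: n_C = 1 − X; n_E = 2X; n_I = 4.21 (inert).
Total moles n_T = 5.21 + X.
At X = 0.845: n_C = 0.155, n_E = 1.69, n_T = 6.05.
p_i = (n_i/n_T)·P. Kp = p_E^2 / (p_C) = 1.15e+03 kPa.

Kp = 1.15e+03 kPa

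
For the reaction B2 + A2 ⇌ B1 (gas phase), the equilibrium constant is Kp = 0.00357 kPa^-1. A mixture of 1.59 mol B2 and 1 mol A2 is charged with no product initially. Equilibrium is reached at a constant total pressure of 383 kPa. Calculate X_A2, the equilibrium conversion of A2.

Let X = conversion of A2 (basis 1 mol A2); extent of reaction ξ = X.
Mole table: n_B2 = 1.59 − X; n_A2 = 1 − X; n_B1 = X.
Summing: n_T = 2.59 − X.
With p_i = (n_i/n_T)P, Kp = p_B1 / (p_B2 p_A2).
Equating to 0.00357 kPa^-1 and solving on 0 < X < 1: X = 0.424.

X = 0.424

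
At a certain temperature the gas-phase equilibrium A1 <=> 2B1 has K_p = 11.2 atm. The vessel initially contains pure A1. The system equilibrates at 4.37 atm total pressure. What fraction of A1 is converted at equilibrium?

Let X = conversion of A1 (basis 1 mol A1); extent of reaction ξ = X.
Moles: n_A1 = 1 − X; n_B1 = 2X.
Total moles n_T = 1 + X.
Mole fractions y_i = n_i/n_T; K_p = p_B1^2 / (p_A1) with p_i = y_i·P.
Setting this equal to 11.2 atm and taking the physical root (0 < X < 1) gives X = 0.625.

X = 0.625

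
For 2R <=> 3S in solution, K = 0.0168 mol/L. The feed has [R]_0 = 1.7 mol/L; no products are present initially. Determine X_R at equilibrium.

X = 0.130

Let X = conversion of R; extent ξ = 1.7X/2 mol/L.
Concentrations: [R] = 1.7 − 1.7X; [S] = 2.55X.
K = [S]^3 / ([R]^2).
Setting equal to 0.0168 and solving for X on (0,1) gives X = 0.130.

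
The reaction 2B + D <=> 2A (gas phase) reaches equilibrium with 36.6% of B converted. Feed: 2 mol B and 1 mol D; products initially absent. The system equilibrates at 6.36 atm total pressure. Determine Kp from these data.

Basis: 2 mol B initially; let X = conversion of B. Extent ξ = X.
Moles: n_B = 2 − 2X; n_D = 1 − X; n_A = 2X.
Total moles n_T = 3 − X.
At X = 0.366: n_B = 1.27, n_D = 0.634, n_A = 0.732, n_T = 2.63.
p_i = (n_i/n_T)·P. Kp = p_A^2 / (p_B^2 p_D) = 0.218 atm^-1.

Kp = 0.218 atm^-1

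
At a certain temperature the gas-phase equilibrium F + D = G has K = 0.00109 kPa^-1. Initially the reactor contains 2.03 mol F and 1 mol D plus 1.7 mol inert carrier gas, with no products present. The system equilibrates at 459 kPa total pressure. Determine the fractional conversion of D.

X = 0.170

Basis: 1 mol D initially; let X = conversion of D. Extent ξ = X.
Mole table: n_F = 2.03 − X; n_D = 1 − X; n_G = X; n_I = 1.7 (inert).
n_T = Σnᵢ = 4.73 − X.
With p_i = (n_i/n_T)P, K = p_G / (p_F p_D).
This yields a degree-2 equation in X; solving on (0,1), X = 0.170.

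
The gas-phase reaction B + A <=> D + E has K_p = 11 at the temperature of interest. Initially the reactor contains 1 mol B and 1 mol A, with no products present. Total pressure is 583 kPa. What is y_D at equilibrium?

y_D = 0.384

Take 1 mol B as basis and let X be its fractional conversion, so ξ = X.
At extent ξ: n_B = 1 − X; n_A = 1 − X; n_D = X; n_E = X.
Since Δν = 0, n_T = 2 throughout.
y_i = n_i/n_T, p_i = y_i·P. K_p = p_D p_E / (p_B p_A).
Substituting and setting equal to 11 gives a polynomial in X; the root in (0,1) is X = 0.768.
Then n_D = 0.768, n_T = 2, so y_D = 0.384.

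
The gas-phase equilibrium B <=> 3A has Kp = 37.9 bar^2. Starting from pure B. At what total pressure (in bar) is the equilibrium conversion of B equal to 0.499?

Take 1 mol B as basis and let X be its fractional conversion, so ξ = X.
Mole table: n_B = 1 − X; n_A = 3X.
Summing: n_T = 1 + 2X.
Kp = p_A^3 / (p_B) with p_i = (n_i/n_T)·P.
At X = 0.499: the mole-fraction product g(X) = Π y_i^ν_i = 1.677. Since Kp = g(X)·P^{2}, P = (Kp/g)^(1/2) = (37.9/1.677)^(1/2) = 4.75 bar.

P = 4.75 bar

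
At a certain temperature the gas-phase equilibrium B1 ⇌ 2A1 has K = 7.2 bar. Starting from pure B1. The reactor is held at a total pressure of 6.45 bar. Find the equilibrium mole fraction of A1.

Let X = conversion of B1 (basis 1 mol B1); extent of reaction ξ = X.
At extent ξ: n_B1 = 1 − X; n_A1 = 2X.
n_T = Σnᵢ = 1 + X.
With p_i = (n_i/n_T)P, K = p_A1^2 / (p_B1).
Equating to 7.2 bar and solving on 0 < X < 1: X = 0.467.
Then n_A1 = 0.934, n_T = 1.47, so y_A1 = 0.637.

y_A1 = 0.637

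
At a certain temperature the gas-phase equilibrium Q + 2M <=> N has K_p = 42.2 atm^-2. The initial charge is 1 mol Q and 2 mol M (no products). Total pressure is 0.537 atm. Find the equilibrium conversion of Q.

Basis: 1 mol Q initially; let X = conversion of Q. Extent ξ = X.
Mole table: n_Q = 1 − X; n_M = 2 − 2X; n_N = X.
Total moles n_T = 3 − 2X.
With p_i = (n_i/n_T)P, K_p = p_N / (p_Q p_M^2).
Setting this equal to 42.2 atm^-2 and taking the physical root (0 < X < 1) gives X = 0.663.

X = 0.663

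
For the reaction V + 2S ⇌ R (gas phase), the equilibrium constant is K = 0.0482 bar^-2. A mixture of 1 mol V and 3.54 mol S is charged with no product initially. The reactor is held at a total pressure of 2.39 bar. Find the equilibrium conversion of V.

Basis: 1 mol V initially; let X = conversion of V. Extent ξ = X.
Species balance: n_V = 1 − X; n_S = 3.54 − 2X; n_R = X.
Total moles n_T = 4.54 − 2X.
With p_i = (n_i/n_T)P, K = p_R / (p_V p_S^2).
Substituting and setting equal to 0.0482 bar^-2 gives a polynomial in X; the root in (0,1) is X = 0.139.

X = 0.139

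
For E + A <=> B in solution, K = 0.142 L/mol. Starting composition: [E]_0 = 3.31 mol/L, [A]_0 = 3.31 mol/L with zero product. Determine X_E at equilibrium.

Let X = conversion of E; extent ξ = 3.31·X mol/L.
Concentrations: [E] = 3.31 − 3.31X; [A] = 3.31 − 3.31X; [B] = 3.31X.
K = [B] / ([E] [A]).
Setting equal to 0.142 and solving for X on (0,1) gives X = 0.258.

X = 0.258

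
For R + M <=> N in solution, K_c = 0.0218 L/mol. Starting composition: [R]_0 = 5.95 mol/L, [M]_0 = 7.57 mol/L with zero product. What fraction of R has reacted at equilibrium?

Let X = conversion of R; extent ξ = 5.95·X mol/L.
Concentrations: [R] = 5.95 − 5.95X; [M] = 7.57 − 5.95X; [N] = 5.95X.
K_c = [N] / ([R] [M]).
Setting equal to 0.0218 and solving for X on (0,1) gives X = 0.129.

X = 0.129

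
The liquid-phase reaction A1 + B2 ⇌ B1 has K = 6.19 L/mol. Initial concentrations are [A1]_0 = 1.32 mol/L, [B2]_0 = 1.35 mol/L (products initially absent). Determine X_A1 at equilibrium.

X = 0.715

Let X = conversion of A1; extent ξ = 1.32·X mol/L.
Concentrations: [A1] = 1.32 − 1.32X; [B2] = 1.35 − 1.32X; [B1] = 1.32X.
K = [B1] / ([A1] [B2]).
Solving K = 6.19 for X ∈ (0,1): X = 0.715.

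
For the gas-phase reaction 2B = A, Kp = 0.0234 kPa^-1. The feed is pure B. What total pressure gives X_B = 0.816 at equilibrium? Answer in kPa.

Let X = conversion of B (basis 1 mol B); extent of reaction ξ = 0.5X.
At extent ξ: n_B = 1 − X; n_A = 0.5X.
Summing: n_T = 1 − 0.5X.
Kp = p_A / (p_B^2) with p_i = (n_i/n_T)·P.
At X = 0.816: the mole-fraction product g(X) = Π y_i^ν_i = 7.134. Since Kp = g(X)·P^{-1}, P = (g/Kp)^(1/1) = (7.134/0.0234)^(1/1) = 305 kPa.

P = 305 kPa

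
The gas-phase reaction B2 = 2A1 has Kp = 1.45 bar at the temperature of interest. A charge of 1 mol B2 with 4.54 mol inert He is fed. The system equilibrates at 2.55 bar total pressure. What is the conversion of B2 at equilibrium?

Take 1 mol B2 as basis and let X be its fractional conversion, so ξ = X.
Moles: n_B2 = 1 − X; n_A1 = 2X; n_I = 4.54 (inert).
Summing: n_T = 5.54 + X.
With p_i = (n_i/n_T)P, Kp = p_A1^2 / (p_B2).
Substituting and setting equal to 1.45 bar gives a polynomial in X; the root in (0,1) is X = 0.595.

X = 0.595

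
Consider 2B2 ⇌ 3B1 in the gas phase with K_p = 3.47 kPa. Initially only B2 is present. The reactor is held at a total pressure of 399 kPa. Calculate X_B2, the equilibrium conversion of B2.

X = 0.128

Take 1 mol B2 as basis and let X be its fractional conversion, so ξ = 0.5X.
At extent ξ: n_B2 = 1 − X; n_B1 = 1.5X.
Summing: n_T = 1 + 0.5X.
Mole fractions y_i = n_i/n_T; K_p = p_B1^3 / (p_B2^2) with p_i = y_i·P.
Equating to 3.47 kPa and solving on 0 < X < 1: X = 0.128.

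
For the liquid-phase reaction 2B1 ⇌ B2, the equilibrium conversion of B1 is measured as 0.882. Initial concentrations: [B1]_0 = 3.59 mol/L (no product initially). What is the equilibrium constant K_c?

Let X = conversion of B1.
Concentrations: [B1] = 3.59 − 3.59X; [B2] = 1.79X.
At X = 0.882: [B1] = 0.424, [B2] = 1.58.
K_c = [B2] / ([B1]^2) = 8.82 L/mol.

K_c = 8.82 L/mol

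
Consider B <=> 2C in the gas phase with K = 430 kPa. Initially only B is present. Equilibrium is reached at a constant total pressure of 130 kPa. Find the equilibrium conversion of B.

X = 0.673

Take 1 mol B as basis and let X be its fractional conversion, so ξ = X.
At extent ξ: n_B = 1 − X; n_C = 2X.
Total moles n_T = 1 + X.
With p_i = (n_i/n_T)P, K = p_C^2 / (p_B).
This yields a degree-2 equation in X; solving on (0,1), X = 0.673.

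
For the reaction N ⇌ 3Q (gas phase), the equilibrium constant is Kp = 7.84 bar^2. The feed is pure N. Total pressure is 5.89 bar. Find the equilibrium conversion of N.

X = 0.241

Take 1 mol N as basis and let X be its fractional conversion, so ξ = X.
Mole table: n_N = 1 − X; n_Q = 3X.
Total moles n_T = 1 + 2X.
With p_i = (n_i/n_T)P, Kp = p_Q^3 / (p_N).
Substituting and setting equal to 7.84 bar^2 gives a polynomial in X; the root in (0,1) is X = 0.241.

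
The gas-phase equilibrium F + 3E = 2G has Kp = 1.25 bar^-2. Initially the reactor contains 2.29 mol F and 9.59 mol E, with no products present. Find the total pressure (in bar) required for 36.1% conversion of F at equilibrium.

Basis: 2.29 mol F initially; let X = conversion of F. Extent ξ = 2.29X.
Mole table: n_F = 2.29 − 2.29X; n_E = 9.59 − 6.87X; n_G = 4.58X.
Total moles n_T = 11.9 − 4.58X.
Kp = p_G^2 / (p_F p_E^3) with p_i = (n_i/n_T)·P.
At X = 0.361: the mole-fraction product g(X) = Π y_i^ν_i = 0.5436. Since Kp = g(X)·P^{-2}, P = (g/Kp)^(1/2) = (0.5436/1.25)^(1/2) = 0.659 bar.

P = 0.659 bar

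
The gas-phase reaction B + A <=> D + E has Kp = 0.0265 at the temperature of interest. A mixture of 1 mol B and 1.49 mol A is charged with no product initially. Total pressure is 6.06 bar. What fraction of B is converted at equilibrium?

Basis: 1 mol B initially; let X = conversion of B. Extent ξ = X.
Species balance: n_B = 1 − X; n_A = 1.49 − X; n_D = X; n_E = X.
Total moles n_T = 2.49 (Δν = 0, constant).
With p_i = (n_i/n_T)P, Kp = p_D p_E / (p_B p_A).
Setting this equal to 0.0265 and taking the physical root (0 < X < 1) gives X = 0.170.

X = 0.170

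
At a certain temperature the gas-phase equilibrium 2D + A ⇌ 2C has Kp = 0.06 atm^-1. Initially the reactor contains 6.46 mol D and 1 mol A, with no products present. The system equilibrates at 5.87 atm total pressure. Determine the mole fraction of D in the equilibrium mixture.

Basis: 1 mol A initially; let X = conversion of A. Extent ξ = X.
Moles: n_D = 6.46 − 2X; n_A = 1 − X; n_C = 2X.
n_T = Σnᵢ = 7.46 − X.
With p_i = (n_i/n_T)P, Kp = p_C^2 / (p_D^2 p_A).
Substituting and setting equal to 0.06 atm^-1 gives a polynomial in X; the root in (0,1) is X = 0.458.
Then n_D = 5.54, n_T = 7, so y_D = 0.792.

y_D = 0.792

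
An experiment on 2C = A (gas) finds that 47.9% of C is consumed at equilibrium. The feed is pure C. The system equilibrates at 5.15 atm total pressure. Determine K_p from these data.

K_p = 0.13 atm^-1

Let X = conversion of C (basis 1 mol C); extent of reaction ξ = 0.5X.
Mole table: n_C = 1 − X; n_A = 0.5X.
Summing: n_T = 1 − 0.5X.
At X = 0.479: n_C = 0.521, n_A = 0.239, n_T = 0.76.
p_i = (n_i/n_T)·P. K_p = p_A / (p_C^2) = 0.13 atm^-1.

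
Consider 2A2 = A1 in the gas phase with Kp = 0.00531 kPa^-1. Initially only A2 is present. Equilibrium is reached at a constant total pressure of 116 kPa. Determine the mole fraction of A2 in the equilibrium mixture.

Take 1 mol A2 as basis and let X be its fractional conversion, so ξ = 0.5X.
At extent ξ: n_A2 = 1 − X; n_A1 = 0.5X.
Total moles n_T = 1 − 0.5X.
y_i = n_i/n_T, p_i = y_i·P. Kp = p_A1 / (p_A2^2).
This yields a degree-2 equation in X; solving on (0,1), X = 0.463.
Then n_A2 = 0.537, n_T = 0.769, so y_A2 = 0.699.

y_A2 = 0.699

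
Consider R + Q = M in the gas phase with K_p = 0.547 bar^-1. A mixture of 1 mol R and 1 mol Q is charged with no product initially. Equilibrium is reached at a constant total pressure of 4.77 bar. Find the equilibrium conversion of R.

X = 0.474

Basis: 1 mol R initially; let X = conversion of R. Extent ξ = X.
Mole table: n_R = 1 − X; n_Q = 1 − X; n_M = X.
Total moles n_T = 2 − X.
y_i = n_i/n_T, p_i = y_i·P. K_p = p_M / (p_R p_Q).
This yields a degree-2 equation in X; solving on (0,1), X = 0.474.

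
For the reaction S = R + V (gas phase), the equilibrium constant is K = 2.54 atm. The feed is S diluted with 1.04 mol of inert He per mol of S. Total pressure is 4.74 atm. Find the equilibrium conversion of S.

Let X = conversion of S (basis 1 mol S); extent of reaction ξ = X.
Species balance: n_S = 1 − X; n_R = X; n_V = X; n_I = 1.04 (inert).
Summing: n_T = 2.04 + X.
With p_i = (n_i/n_T)P, K = p_R p_V / (p_S).
Substituting and setting equal to 2.54 atm gives a polynomial in X; the root in (0,1) is X = 0.682.

X = 0.682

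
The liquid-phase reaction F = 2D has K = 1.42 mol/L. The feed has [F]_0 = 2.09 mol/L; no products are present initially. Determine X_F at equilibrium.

X = 0.336

Let X = conversion of F; extent ξ = 2.09·X mol/L.
Concentrations: [F] = 2.09 − 2.09X; [D] = 4.18X.
K = [D]^2 / ([F]).
Setting equal to 1.42 and solving for X on (0,1) gives X = 0.336.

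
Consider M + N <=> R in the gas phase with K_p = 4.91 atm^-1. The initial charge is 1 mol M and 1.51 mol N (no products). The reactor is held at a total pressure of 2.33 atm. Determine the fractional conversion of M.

X = 0.823

Basis: 1 mol M initially; let X = conversion of M. Extent ξ = X.
At extent ξ: n_M = 1 − X; n_N = 1.51 − X; n_R = X.
Summing: n_T = 2.51 − X.
Mole fractions y_i = n_i/n_T; K_p = p_R / (p_M p_N) with p_i = y_i·P.
Equating to 4.91 atm^-1 and solving on 0 < X < 1: X = 0.823.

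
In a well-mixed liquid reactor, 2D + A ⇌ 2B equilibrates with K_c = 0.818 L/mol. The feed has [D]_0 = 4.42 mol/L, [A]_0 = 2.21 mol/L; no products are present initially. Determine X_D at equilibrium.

Let X = conversion of D; extent ξ = 4.42X/2 mol/L.
Concentrations: [D] = 4.42 − 4.42X; [A] = 2.21 − 2.21X; [B] = 4.42X.
K_c = [B]^2 / ([D]^2 [A]).
Equating to 0.818 L/mol: the physical root is X = 0.490.

X = 0.490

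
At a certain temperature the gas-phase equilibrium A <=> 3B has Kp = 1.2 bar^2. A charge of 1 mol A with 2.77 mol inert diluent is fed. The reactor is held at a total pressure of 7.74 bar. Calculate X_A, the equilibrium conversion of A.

Take 1 mol A as basis and let X be its fractional conversion, so ξ = X.
Moles: n_A = 1 − X; n_B = 3X; n_I = 2.77 (inert).
n_T = Σnᵢ = 3.77 + 2X.
Mole fractions y_i = n_i/n_T; Kp = p_B^3 / (p_A) with p_i = y_i·P.
Equating to 1.2 bar^2 and solving on 0 < X < 1: X = 0.217.

X = 0.217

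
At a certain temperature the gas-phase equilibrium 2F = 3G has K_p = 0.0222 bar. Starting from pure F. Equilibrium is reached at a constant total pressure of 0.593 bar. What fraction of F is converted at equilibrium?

X = 0.199

Take 1 mol F as basis and let X be its fractional conversion, so ξ = 0.5X.
Moles: n_F = 1 − X; n_G = 1.5X.
Summing: n_T = 1 + 0.5X.
Mole fractions y_i = n_i/n_T; K_p = p_G^3 / (p_F^2) with p_i = y_i·P.
Equating to 0.0222 bar and solving on 0 < X < 1: X = 0.199.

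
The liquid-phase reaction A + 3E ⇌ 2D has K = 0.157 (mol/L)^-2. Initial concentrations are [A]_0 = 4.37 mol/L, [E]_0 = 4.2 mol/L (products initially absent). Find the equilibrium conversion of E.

X = 0.594

Let X = conversion of E; extent ξ = 4.2X/3 mol/L.
Concentrations: [A] = 4.37 − 1.4X; [E] = 4.2 − 4.2X; [D] = 2.8X.
K = [D]^2 / ([A] [E]^3).
This equals 0.157 at X = 0.594 (the root in 0 < X < 1).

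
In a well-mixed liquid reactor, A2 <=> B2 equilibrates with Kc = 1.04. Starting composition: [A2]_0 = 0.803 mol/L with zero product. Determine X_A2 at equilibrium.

X = 0.510

Let X = conversion of A2; extent ξ = 0.803·X mol/L.
Concentrations: [A2] = 0.803 − 0.803X; [B2] = 0.803X.
Kc = [B2] / ([A2]).
This equals 1.04 at X = 0.510 (the root in 0 < X < 1).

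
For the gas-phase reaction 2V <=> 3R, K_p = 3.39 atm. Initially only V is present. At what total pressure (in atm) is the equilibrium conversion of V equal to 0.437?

P = 4.65 atm

Basis: 1 mol V initially; let X = conversion of V. Extent ξ = 0.5X.
At extent ξ: n_V = 1 − X; n_R = 1.5X.
Total moles n_T = 1 + 0.5X.
K_p = p_R^3 / (p_V^2) with p_i = (n_i/n_T)·P.
At X = 0.437: the mole-fraction product g(X) = Π y_i^ν_i = 0.7292. Since K_p = g(X)·P^{1}, P = (K_p/g)^(1/1) = (3.39/0.7292)^(1/1) = 4.65 atm.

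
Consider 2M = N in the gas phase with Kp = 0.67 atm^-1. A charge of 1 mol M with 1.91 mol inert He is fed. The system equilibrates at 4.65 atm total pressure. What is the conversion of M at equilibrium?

Let X = conversion of M (basis 1 mol M); extent of reaction ξ = 0.5X.
Moles: n_M = 1 − X; n_N = 0.5X; n_I = 1.91 (inert).
Summing: n_T = 2.91 − 0.5X.
Mole fractions y_i = n_i/n_T; Kp = p_N / (p_M^2) with p_i = y_i·P.
Substituting and setting equal to 0.67 atm^-1 gives a polynomial in X; the root in (0,1) is X = 0.527.

X = 0.527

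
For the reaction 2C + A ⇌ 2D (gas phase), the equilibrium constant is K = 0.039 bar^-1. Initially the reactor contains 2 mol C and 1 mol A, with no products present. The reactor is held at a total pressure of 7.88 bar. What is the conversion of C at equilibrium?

X = 0.226

Basis: 2 mol C initially; let X = conversion of C. Extent ξ = X.
At extent ξ: n_C = 2 − 2X; n_A = 1 − X; n_D = 2X.
Summing: n_T = 3 − X.
With p_i = (n_i/n_T)P, K = p_D^2 / (p_C^2 p_A).
Substituting and setting equal to 0.039 bar^-1 gives a polynomial in X; the root in (0,1) is X = 0.226.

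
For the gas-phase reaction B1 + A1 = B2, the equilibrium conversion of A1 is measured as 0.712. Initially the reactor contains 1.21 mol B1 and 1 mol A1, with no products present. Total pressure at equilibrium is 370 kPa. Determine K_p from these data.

K_p = 0.0201 kPa^-1

Basis: 1 mol A1 initially; let X = conversion of A1. Extent ξ = X.
Species balance: n_B1 = 1.21 − X; n_A1 = 1 − X; n_B2 = X.
n_T = Σnᵢ = 2.21 − X.
At X = 0.712: n_B1 = 0.498, n_A1 = 0.288, n_B2 = 0.712, n_T = 1.5.
p_i = (n_i/n_T)·P. K_p = p_B2 / (p_B1 p_A1) = 0.0201 kPa^-1.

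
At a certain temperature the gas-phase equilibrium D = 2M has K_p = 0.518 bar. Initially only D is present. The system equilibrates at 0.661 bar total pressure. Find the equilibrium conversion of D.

X = 0.405

Let X = conversion of D (basis 1 mol D); extent of reaction ξ = X.
At extent ξ: n_D = 1 − X; n_M = 2X.
Total moles n_T = 1 + X.
With p_i = (n_i/n_T)P, K_p = p_M^2 / (p_D).
Substituting and setting equal to 0.518 bar gives a polynomial in X; the root in (0,1) is X = 0.405.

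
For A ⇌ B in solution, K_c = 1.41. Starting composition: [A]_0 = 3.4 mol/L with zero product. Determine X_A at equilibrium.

X = 0.585

Let X = conversion of A; extent ξ = 3.4·X mol/L.
Concentrations: [A] = 3.4 − 3.4X; [B] = 3.4X.
K_c = [B] / ([A]).
This equals 1.41 at X = 0.585 (the root in 0 < X < 1).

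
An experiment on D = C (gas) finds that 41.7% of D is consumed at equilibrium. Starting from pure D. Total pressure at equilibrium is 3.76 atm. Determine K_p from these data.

Let X = conversion of D (basis 1 mol D); extent of reaction ξ = X.
Moles: n_D = 1 − X; n_C = X.
Total moles n_T = 1 (Δν = 0, constant).
At X = 0.417: n_D = 0.583, n_C = 0.417, n_T = 1.
p_i = (n_i/n_T)·P. K_p = p_C / (p_D) = 0.715.

K_p = 0.715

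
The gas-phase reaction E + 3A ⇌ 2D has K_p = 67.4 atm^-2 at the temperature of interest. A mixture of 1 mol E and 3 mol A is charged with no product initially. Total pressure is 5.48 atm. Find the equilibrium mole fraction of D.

y_D = 0.770

Basis: 1 mol E initially; let X = conversion of E. Extent ξ = X.
At extent ξ: n_E = 1 − X; n_A = 3 − 3X; n_D = 2X.
Total moles n_T = 4 − 2X.
y_i = n_i/n_T, p_i = y_i·P. K_p = p_D^2 / (p_E p_A^3).
Substituting and setting equal to 67.4 atm^-2 gives a polynomial in X; the root in (0,1) is X = 0.870.
Then n_D = 1.74, n_T = 2.26, so y_D = 0.770.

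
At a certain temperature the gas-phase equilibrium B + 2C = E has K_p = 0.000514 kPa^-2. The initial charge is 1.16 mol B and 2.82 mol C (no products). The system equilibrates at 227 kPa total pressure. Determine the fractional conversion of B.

Basis: 1.16 mol B initially; let X = conversion of B. Extent ξ = 1.16X.
Species balance: n_B = 1.16 − 1.16X; n_C = 2.82 − 2.32X; n_E = 1.16X.
Total moles n_T = 3.98 − 2.32X.
y_i = n_i/n_T, p_i = y_i·P. K_p = p_E / (p_B p_C^2).
This yields a degree-3 equation in X; solving on (0,1), X = 0.833.

X = 0.833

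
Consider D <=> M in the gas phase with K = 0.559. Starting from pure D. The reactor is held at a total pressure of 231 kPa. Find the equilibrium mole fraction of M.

y_M = 0.359

Take 1 mol D as basis and let X be its fractional conversion, so ξ = X.
Mole table: n_D = 1 − X; n_M = X.
Since Δν = 0, n_T = 1 throughout.
Mole fractions y_i = n_i/n_T; K = p_M / (p_D) with p_i = y_i·P.
This yields a degree-1 equation in X; solving on (0,1), X = 0.359.
Then n_M = 0.359, n_T = 1, so y_M = 0.359.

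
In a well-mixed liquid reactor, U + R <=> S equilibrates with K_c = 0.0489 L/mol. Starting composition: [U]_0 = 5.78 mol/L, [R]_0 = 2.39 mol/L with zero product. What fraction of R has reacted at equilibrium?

Let X = conversion of R; extent ξ = 2.39·X mol/L.
Concentrations: [U] = 5.78 − 2.39X; [R] = 2.39 − 2.39X; [S] = 2.39X.
K_c = [S] / ([U] [R]).
Equating to 0.0489 L/mol: the physical root is X = 0.205.

X = 0.205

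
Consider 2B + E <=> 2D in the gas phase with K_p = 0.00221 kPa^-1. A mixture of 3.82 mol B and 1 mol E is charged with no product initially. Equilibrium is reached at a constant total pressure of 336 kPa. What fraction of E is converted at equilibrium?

X = 0.448

Let X = conversion of E (basis 1 mol E); extent of reaction ξ = X.
Species balance: n_B = 3.82 − 2X; n_E = 1 − X; n_D = 2X.
Total moles n_T = 4.82 − X.
Mole fractions y_i = n_i/n_T; K_p = p_D^2 / (p_B^2 p_E) with p_i = y_i·P.
Equating to 0.00221 kPa^-1 and solving on 0 < X < 1: X = 0.448.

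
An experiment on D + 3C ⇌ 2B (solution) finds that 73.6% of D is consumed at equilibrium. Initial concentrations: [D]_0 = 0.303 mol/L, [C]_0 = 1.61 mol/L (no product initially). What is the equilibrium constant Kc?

Let X = conversion of D.
Concentrations: [D] = 0.303 − 0.303X; [C] = 1.61 − 0.909X; [B] = 0.606X.
At X = 0.736: [D] = 0.08, [C] = 0.941, [B] = 0.446.
Kc = [B]^2 / ([D] [C]^3) = 2.98 (mol/L)^-2.

Kc = 2.98 (mol/L)^-2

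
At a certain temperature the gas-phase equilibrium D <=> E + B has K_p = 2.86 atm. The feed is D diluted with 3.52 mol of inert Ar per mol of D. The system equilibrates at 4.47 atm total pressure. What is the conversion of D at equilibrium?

X = 0.808

Basis: 1 mol D initially; let X = conversion of D. Extent ξ = X.
Mole table: n_D = 1 − X; n_E = X; n_B = X; n_I = 3.52 (inert).
n_T = Σnᵢ = 4.52 + X.
With p_i = (n_i/n_T)P, K_p = p_E p_B / (p_D).
Equating to 2.86 atm and solving on 0 < X < 1: X = 0.808.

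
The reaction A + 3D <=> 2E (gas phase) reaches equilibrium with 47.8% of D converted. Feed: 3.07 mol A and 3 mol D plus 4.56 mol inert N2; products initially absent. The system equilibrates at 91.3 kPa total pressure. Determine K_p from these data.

Take 3 mol D as basis and let X be its fractional conversion, so ξ = X.
Species balance: n_A = 3.07 − X; n_D = 3 − 3X; n_E = 2X; n_I = 4.56 (inert).
n_T = Σnᵢ = 10.6 − 2X.
At X = 0.478: n_A = 2.59, n_D = 1.57, n_E = 0.956, n_T = 9.67.
p_i = (n_i/n_T)·P. K_p = p_E^2 / (p_A p_D^3) = 0.00103 kPa^-2.

K_p = 0.00103 kPa^-2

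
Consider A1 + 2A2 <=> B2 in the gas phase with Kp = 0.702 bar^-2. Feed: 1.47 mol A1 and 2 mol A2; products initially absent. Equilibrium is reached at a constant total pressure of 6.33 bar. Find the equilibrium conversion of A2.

X = 0.807

Basis: 2 mol A2 initially; let X = conversion of A2. Extent ξ = X.
Species balance: n_A1 = 1.47 − X; n_A2 = 2 − 2X; n_B2 = X.
Total moles n_T = 3.47 − 2X.
y_i = n_i/n_T, p_i = y_i·P. Kp = p_B2 / (p_A1 p_A2^2).
Setting this equal to 0.702 bar^-2 and taking the physical root (0 < X < 1) gives X = 0.807.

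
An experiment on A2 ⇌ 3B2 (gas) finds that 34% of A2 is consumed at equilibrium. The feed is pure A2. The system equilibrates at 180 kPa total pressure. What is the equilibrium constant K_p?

Basis: 1 mol A2 initially; let X = conversion of A2. Extent ξ = X.
Mole table: n_A2 = 1 − X; n_B2 = 3X.
Total moles n_T = 1 + 2X.
At X = 0.34: n_A2 = 0.66, n_B2 = 1.02, n_T = 1.68.
p_i = (n_i/n_T)·P. K_p = p_B2^3 / (p_A2) = 1.85e+04 kPa^2.

K_p = 1.85e+04 kPa^2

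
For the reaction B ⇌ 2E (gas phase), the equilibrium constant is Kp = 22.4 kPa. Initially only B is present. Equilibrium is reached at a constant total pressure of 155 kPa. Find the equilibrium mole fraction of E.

y_E = 0.315

Let X = conversion of B (basis 1 mol B); extent of reaction ξ = X.
Moles: n_B = 1 − X; n_E = 2X.
Summing: n_T = 1 + X.
With p_i = (n_i/n_T)P, Kp = p_E^2 / (p_B).
This yields a degree-2 equation in X; solving on (0,1), X = 0.187.
Then n_E = 0.373, n_T = 1.19, so y_E = 0.315.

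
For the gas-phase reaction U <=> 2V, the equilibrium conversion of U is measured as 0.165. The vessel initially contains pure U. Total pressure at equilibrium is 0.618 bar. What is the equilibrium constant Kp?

Kp = 0.0692 bar

Let X = conversion of U (basis 1 mol U); extent of reaction ξ = X.
Mole table: n_U = 1 − X; n_V = 2X.
Total moles n_T = 1 + X.
At X = 0.165: n_U = 0.835, n_V = 0.33, n_T = 1.17.
p_i = (n_i/n_T)·P. Kp = p_V^2 / (p_U) = 0.0692 bar.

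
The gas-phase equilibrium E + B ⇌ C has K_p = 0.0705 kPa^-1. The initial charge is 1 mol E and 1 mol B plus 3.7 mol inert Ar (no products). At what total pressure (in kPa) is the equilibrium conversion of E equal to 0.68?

P = 473 kPa

Take 1 mol E as basis and let X be its fractional conversion, so ξ = X.
At extent ξ: n_E = 1 − X; n_B = 1 − X; n_C = X; n_I = 3.7 (inert).
n_T = Σnᵢ = 5.7 − X.
K_p = p_C / (p_E p_B) with p_i = (n_i/n_T)·P.
At X = 0.68: the mole-fraction product g(X) = Π y_i^ν_i = 33.34. Since K_p = g(X)·P^{-1}, P = (g/K_p)^(1/1) = (33.34/0.0705)^(1/1) = 473 kPa.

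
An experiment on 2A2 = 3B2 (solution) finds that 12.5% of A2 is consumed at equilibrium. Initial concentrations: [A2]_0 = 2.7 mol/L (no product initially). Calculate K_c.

Let X = conversion of A2.
Concentrations: [A2] = 2.7 − 2.7X; [B2] = 4.05X.
At X = 0.125: [A2] = 2.36, [B2] = 0.506.
K_c = [B2]^3 / ([A2]^2) = 0.0232 mol/L.

K_c = 0.0232 mol/L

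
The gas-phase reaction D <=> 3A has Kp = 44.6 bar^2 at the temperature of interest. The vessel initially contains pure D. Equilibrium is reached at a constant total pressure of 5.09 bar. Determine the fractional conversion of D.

X = 0.503

Basis: 1 mol D initially; let X = conversion of D. Extent ξ = X.
At extent ξ: n_D = 1 − X; n_A = 3X.
Total moles n_T = 1 + 2X.
Mole fractions y_i = n_i/n_T; Kp = p_A^3 / (p_D) with p_i = y_i·P.
Setting this equal to 44.6 bar^2 and taking the physical root (0 < X < 1) gives X = 0.503.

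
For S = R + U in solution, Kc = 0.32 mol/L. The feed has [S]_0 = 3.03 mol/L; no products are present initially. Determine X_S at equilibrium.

X = 0.276

Let X = conversion of S; extent ξ = 3.03·X mol/L.
Concentrations: [S] = 3.03 − 3.03X; [R] = 3.03X; [U] = 3.03X.
Kc = [R] [U] / ([S]).
Equating to 0.32 mol/L: the physical root is X = 0.276.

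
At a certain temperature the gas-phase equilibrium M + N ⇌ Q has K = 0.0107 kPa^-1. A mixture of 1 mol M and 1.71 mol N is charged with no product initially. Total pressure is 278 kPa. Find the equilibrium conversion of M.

X = 0.609

Basis: 1 mol M initially; let X = conversion of M. Extent ξ = X.
Mole table: n_M = 1 − X; n_N = 1.71 − X; n_Q = X.
n_T = Σnᵢ = 2.71 − X.
y_i = n_i/n_T, p_i = y_i·P. K = p_Q / (p_M p_N).
Equating to 0.0107 kPa^-1 and solving on 0 < X < 1: X = 0.609.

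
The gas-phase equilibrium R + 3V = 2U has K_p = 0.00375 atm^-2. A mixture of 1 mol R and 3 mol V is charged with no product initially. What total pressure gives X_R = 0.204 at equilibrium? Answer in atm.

Take 1 mol R as basis and let X be its fractional conversion, so ξ = X.
Mole table: n_R = 1 − X; n_V = 3 − 3X; n_U = 2X.
n_T = Σnᵢ = 4 − 2X.
K_p = p_U^2 / (p_R p_V^3) with p_i = (n_i/n_T)·P.
At X = 0.204: the mole-fraction product g(X) = Π y_i^ν_i = 0.1981. Since K_p = g(X)·P^{-2}, P = (g/K_p)^(1/2) = (0.1981/0.00375)^(1/2) = 7.27 atm.

P = 7.27 atm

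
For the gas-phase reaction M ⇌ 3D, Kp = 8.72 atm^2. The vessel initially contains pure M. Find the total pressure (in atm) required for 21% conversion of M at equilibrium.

P = 7.45 atm

Let X = conversion of M (basis 1 mol M); extent of reaction ξ = X.
Moles: n_M = 1 − X; n_D = 3X.
Summing: n_T = 1 + 2X.
Kp = p_D^3 / (p_M) with p_i = (n_i/n_T)·P.
At X = 0.21: the mole-fraction product g(X) = Π y_i^ν_i = 0.157. Since Kp = g(X)·P^{2}, P = (Kp/g)^(1/2) = (8.72/0.157)^(1/2) = 7.45 atm.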